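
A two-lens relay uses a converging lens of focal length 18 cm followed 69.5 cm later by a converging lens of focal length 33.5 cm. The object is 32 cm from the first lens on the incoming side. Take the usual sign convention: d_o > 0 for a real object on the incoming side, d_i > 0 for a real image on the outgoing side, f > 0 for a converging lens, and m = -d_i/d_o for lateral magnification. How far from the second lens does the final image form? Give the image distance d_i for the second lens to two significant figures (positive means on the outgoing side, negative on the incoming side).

-180 cm

Applying the thin-lens equation to the first lens, 1/18 = 1/32 + 1/d_i1, which gives d_i1 = 41.143 cm.
Object distance for lens 2: d_o2 = 69.5 - 41.143 = 28.357 cm.
Applying the thin-lens equation again with f_2 = 33.5 cm and d_o2 = 28.357 cm gives d_i2 = -184.715 cm.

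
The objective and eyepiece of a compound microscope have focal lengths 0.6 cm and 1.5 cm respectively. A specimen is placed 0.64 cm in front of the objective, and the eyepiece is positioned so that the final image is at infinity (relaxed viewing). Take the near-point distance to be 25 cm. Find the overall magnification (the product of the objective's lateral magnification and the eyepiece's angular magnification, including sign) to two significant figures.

Objective: 1/d_i = 1/f_obj - 1/d_o = 1/0.6 - 1/0.64 = 0.10417 cm^-1, so d_i = 9.600 cm.
m_obj = -d_i/d_o = -9.600/0.64 = -15.000.
Eyepiece angular magnification (image at infinity): M_eye = D/f_e = 25/1.5 = 16.667.
Overall M = m_obj x M_eye = (-15.000)(16.667) = -250.00.

-250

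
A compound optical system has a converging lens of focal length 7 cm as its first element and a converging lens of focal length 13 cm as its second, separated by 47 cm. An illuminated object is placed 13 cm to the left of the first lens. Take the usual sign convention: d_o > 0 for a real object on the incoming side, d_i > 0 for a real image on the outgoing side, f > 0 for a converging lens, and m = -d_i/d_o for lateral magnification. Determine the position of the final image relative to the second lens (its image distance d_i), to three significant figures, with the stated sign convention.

Applying the thin-lens equation to the first lens, 1/7 = 1/13 + 1/d_i1, which gives d_i1 = 15.167 cm.
That image sits 31.833 cm in front of the second lens, so d_o2 = 31.833 cm.
Applying the thin-lens equation again with f_2 = 13 cm and d_o2 = 31.833 cm gives d_i2 = 21.973 cm.

22.0 cm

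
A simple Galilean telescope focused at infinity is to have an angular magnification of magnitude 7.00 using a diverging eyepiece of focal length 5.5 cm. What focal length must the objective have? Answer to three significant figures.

38.5 cm

|M| = f_obj/|f_eye|, so f_obj = |M| x |f_eye| = 7.0 x 5.5 = 38.500 cm.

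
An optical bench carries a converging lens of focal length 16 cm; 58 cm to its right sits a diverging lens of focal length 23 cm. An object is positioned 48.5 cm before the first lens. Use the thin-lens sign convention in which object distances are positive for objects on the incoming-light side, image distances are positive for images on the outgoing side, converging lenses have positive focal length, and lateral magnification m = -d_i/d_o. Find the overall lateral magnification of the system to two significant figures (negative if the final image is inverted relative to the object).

Applying the thin-lens equation to the first lens, 1/16 = 1/48.5 + 1/d_i1, which gives d_i1 = 23.877 cm.
Its lateral magnification is m_1 = -d_i1/d_o1 = -(23.877)/48.5 = -0.4923.
Object distance for lens 2: d_o2 = 58 - 23.877 = 34.123 cm.
Applying the thin-lens equation again with f_2 = -23 cm and d_o2 = 34.123 cm gives d_i2 = -13.739 cm.
m_2 = -(-13.739)/(34.123) = 0.4026.
Total m = m_1 x m_2 = (-0.4923)(0.4026) = -0.1982.

-0.20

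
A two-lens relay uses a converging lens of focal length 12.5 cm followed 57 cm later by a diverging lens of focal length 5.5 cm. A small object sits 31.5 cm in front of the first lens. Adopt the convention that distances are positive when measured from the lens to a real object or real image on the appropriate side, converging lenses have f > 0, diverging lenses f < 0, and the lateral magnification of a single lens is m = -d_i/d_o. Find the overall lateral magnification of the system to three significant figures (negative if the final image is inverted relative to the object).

Lens 1: 1/d_i1 = 1/f_1 - 1/d_o1 = 1/12.5 - 1/31.5 = 0.04825 cm^-1, so d_i1 = 20.724 cm.
m_1 = -(20.724)/31.5 = -0.6579.
Object distance for lens 2: d_o2 = 57 - 20.724 = 36.276 cm.
Lens 2: 1/d_i2 = 1/f_2 - 1/d_o2 = 1/(-5.5) - 1/(36.276) = -0.20938 cm^-1, so d_i2 = -4.776 cm.
m_2 = -(-4.776)/(36.276) = 0.1317.
The system's lateral magnification is m_1 m_2 = (-0.6579)(0.1317) = -0.0866.

-0.0866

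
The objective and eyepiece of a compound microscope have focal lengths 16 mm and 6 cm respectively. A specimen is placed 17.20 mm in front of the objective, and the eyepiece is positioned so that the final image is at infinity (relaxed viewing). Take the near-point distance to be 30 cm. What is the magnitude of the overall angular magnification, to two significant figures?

Convert to cm: f_obj = 16 mm = 1.6 cm; d_o = 17.20 mm = 1.72 cm.
Objective: 1/d_i = 1/f_obj - 1/d_o = 1/1.6 - 1/1.72 = 0.04360 cm^-1, so d_i = 22.933 cm.
m_obj = -d_i/d_o = -22.933/1.72 = -13.333.
Eyepiece angular magnification (image at infinity): M_eye = D/f_e = 30/6 = 5.000.
Overall M = m_obj x M_eye = (-13.333)(5.000) = -66.67.
|M| = 66.67.

67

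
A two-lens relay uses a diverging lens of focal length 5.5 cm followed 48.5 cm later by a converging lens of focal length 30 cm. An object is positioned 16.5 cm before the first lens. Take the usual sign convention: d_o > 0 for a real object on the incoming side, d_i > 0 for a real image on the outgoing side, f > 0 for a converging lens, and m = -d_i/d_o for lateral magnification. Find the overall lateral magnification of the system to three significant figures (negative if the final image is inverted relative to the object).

-0.331

Applying the thin-lens equation to the first lens, 1/(-5.5) = 1/16.5 + 1/d_i1, which gives d_i1 = -4.125 cm.
Its lateral magnification is m_1 = -d_i1/d_o1 = -(-4.125)/16.5 = 0.2500.
With d_i1 < 0 the first image is virtual and lies on the object side; the object distance for lens 2 is d_o2 = 48.5 - (-4.125) = 52.625 cm.
Applying the thin-lens equation again with f_2 = 30 cm and d_o2 = 52.625 cm gives d_i2 = 69.779 cm.
m_2 = -(69.779)/(52.625) = -1.3260.
The system's lateral magnification is m_1 m_2 = (0.2500)(-1.3260) = -0.3315.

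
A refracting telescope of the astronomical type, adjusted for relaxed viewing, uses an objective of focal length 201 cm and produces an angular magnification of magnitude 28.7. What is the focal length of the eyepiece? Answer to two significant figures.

|M| = f_obj/f_eye, so f_eye = f_obj/|M| = 201/28.7 = 7.003 cm.

7.0 cm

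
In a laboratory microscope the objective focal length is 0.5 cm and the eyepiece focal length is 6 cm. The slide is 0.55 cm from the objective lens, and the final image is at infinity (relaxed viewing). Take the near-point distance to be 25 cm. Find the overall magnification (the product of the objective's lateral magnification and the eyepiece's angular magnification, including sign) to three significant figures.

-41.7

Objective: 1/d_i = 1/f_obj - 1/d_o = 1/0.5 - 1/0.55 = 0.18182 cm^-1, so d_i = 5.500 cm.
m_obj = -d_i/d_o = -5.500/0.55 = -10.000.
Eyepiece angular magnification (image at infinity): M_eye = D/f_e = 25/6 = 4.167.
Overall M = m_obj x M_eye = (-10.000)(4.167) = -41.67.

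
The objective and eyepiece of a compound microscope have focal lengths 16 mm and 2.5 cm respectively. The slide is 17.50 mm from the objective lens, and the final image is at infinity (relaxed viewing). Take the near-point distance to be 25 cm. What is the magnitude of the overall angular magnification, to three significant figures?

Convert to cm: f_obj = 16 mm = 1.6 cm; d_o = 17.50 mm = 1.75 cm.
Objective: 1/d_i = 1/f_obj - 1/d_o = 1/1.6 - 1/1.75 = 0.05357 cm^-1, so d_i = 18.667 cm.
m_obj = -d_i/d_o = -18.667/1.75 = -10.667.
Eyepiece angular magnification (image at infinity): M_eye = D/f_e = 25/2.5 = 10.000.
Overall M = m_obj x M_eye = (-10.667)(10.000) = -106.67.
|M| = 106.67.

107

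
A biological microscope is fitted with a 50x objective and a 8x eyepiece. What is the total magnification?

400

The overall magnification of a compound microscope is the product of the objective and eyepiece magnifications:
M = M_obj x M_eye = 50 x 8 = 400.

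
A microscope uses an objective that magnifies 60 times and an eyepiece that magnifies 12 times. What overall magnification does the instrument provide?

The overall magnification of a compound microscope is the product of the objective and eyepiece magnifications:
M = M_obj x M_eye = 60 x 12 = 720.

720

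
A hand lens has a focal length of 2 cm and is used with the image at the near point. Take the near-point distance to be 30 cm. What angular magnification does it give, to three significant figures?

16.0

M = 1 + D/f = 1 + 30/2 = 16.000.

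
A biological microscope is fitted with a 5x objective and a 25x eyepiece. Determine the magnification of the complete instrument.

125

The overall magnification of a compound microscope is the product of the objective and eyepiece magnifications:
M = M_obj x M_eye = 5 x 25 = 125.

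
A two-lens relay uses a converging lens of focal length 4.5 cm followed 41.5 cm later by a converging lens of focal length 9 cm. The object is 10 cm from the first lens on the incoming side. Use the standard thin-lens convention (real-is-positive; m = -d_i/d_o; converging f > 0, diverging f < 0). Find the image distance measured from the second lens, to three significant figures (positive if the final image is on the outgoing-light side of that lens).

First lens: d_i1 = 1/(1/4.5 - 1/10) = 8.182 cm.
The intermediate image is 8.182 cm to the right of lens 1, so d_o2 = L - d_i1 = 41.5 - 8.182 = 33.318 cm.
Second lens: d_i2 = 1/(1/9 - 1/(33.318)) = 12.331 cm.

12.3 cm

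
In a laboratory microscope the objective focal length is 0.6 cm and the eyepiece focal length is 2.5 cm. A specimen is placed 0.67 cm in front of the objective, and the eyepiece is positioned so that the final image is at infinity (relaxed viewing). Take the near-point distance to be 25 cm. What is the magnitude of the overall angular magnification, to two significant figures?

Objective: 1/d_i = 1/f_obj - 1/d_o = 1/0.6 - 1/0.67 = 0.17413 cm^-1, so d_i = 5.743 cm.
m_obj = -d_i/d_o = -5.743/0.67 = -8.571.
Eyepiece angular magnification (image at infinity): M_eye = D/f_e = 25/2.5 = 10.000.
Overall M = m_obj x M_eye = (-8.571)(10.000) = -85.71.
|M| = 85.71.

86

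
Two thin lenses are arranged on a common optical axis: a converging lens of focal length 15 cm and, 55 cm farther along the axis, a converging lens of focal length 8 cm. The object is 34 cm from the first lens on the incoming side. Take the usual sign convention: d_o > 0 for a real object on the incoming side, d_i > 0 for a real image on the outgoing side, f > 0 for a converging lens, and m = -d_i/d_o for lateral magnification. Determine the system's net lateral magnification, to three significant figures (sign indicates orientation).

Lens 1: 1/d_i1 = 1/f_1 - 1/d_o1 = 1/15 - 1/34 = 0.03725 cm^-1, so d_i1 = 26.842 cm.
m_1 = -(26.842)/34 = -0.7895.
Object distance for lens 2: d_o2 = 55 - 26.842 = 28.158 cm.
Lens 2: 1/d_i2 = 1/f_2 - 1/d_o2 = 1/8 - 1/(28.158) = 0.08949 cm^-1, so d_i2 = 11.175 cm.
m_2 = -(11.175)/(28.158) = -0.3969.
Overall magnification: m = m_1 m_2 = 0.3133.

0.313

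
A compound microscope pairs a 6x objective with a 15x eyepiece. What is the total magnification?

90

The overall magnification of a compound microscope is the product of the objective and eyepiece magnifications:
M = M_obj x M_eye = 6 x 15 = 90.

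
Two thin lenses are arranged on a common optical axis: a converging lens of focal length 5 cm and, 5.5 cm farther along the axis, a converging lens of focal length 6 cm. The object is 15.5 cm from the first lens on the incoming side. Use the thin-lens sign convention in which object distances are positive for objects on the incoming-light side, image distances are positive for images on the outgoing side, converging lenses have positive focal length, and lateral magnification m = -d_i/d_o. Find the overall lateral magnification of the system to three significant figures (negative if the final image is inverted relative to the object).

Applying the thin-lens equation to the first lens, 1/5 = 1/15.5 + 1/d_i1, which gives d_i1 = 7.381 cm.
Its lateral magnification is m_1 = -d_i1/d_o1 = -(7.381)/15.5 = -0.4762.
Since 7.381 cm > 5.5 cm, the first image lies past the second lens and serves as a virtual object: d_o2 = L - d_i1 = -1.881 cm.
Applying the thin-lens equation again with f_2 = 6 cm and d_o2 = -1.881 cm gives d_i2 = 1.432 cm.
m_2 = -(1.432)/(-1.881) = 0.7613.
The system's lateral magnification is m_1 m_2 = (-0.4762)(0.7613) = -0.3625.

-0.363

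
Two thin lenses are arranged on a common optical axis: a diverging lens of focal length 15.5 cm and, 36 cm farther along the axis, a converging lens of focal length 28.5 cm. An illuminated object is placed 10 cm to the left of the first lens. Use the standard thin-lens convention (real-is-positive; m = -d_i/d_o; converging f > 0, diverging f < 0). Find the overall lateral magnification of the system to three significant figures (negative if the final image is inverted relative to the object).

-1.28

First lens: d_i1 = 1/(1/(-15.5) - 1/10) = -6.078 cm.
m_1 = -(-6.078)/10 = 0.6078.
The intermediate image is virtual, 6.078 cm to the left of lens 1, so d_o2 = L - d_i1 = 36 - (-6.078) = 42.078 cm.
Second lens: d_i2 = 1/(1/28.5 - 1/(42.078)) = 88.319 cm.
m_2 = -(88.319)/(42.078) = -2.0989.
Total m = m_1 x m_2 = (0.6078)(-2.0989) = -1.2758.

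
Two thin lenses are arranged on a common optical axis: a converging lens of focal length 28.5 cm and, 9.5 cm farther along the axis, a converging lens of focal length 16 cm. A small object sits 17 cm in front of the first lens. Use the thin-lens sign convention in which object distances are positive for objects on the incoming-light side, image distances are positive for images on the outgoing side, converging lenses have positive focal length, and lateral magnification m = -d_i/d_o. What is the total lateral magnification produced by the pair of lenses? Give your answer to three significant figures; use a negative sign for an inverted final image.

Lens 1: 1/d_i1 = 1/f_1 - 1/d_o1 = 1/28.5 - 1/17 = -0.02374 cm^-1, so d_i1 = -42.130 cm.
m_1 = -(-42.130)/17 = 2.4783.
With d_i1 < 0 the first image is virtual and lies on the object side; the object distance for lens 2 is d_o2 = 9.5 - (-42.130) = 51.630 cm.
Lens 2: 1/d_i2 = 1/f_2 - 1/d_o2 = 1/16 - 1/(51.630) = 0.04313 cm^-1, so d_i2 = 23.185 cm.
m_2 = -(23.185)/(51.630) = -0.4491.
Overall magnification: m = m_1 m_2 = -1.1129.

-1.11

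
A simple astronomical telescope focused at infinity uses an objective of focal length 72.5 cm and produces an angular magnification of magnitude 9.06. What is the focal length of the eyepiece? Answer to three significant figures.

8.00 cm

|M| = f_obj/f_eye, so f_eye = f_obj/|M| = 72.5/9.06 = 8.002 cm.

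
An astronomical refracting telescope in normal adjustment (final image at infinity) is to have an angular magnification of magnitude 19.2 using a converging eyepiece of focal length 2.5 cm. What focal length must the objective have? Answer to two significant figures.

|M| = f_obj/|f_eye|, so f_obj = |M| x |f_eye| = 19.2 x 2.5 = 48.000 cm.

48 cm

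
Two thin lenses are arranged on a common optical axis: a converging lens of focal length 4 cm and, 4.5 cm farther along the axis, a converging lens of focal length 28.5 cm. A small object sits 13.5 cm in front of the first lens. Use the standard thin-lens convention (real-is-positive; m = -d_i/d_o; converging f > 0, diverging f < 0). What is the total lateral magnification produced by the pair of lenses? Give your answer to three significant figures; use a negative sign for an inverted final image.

-0.404

Lens 1: 1/d_i1 = 1/f_1 - 1/d_o1 = 1/4 - 1/13.5 = 0.17593 cm^-1, so d_i1 = 5.684 cm.
m_1 = -(5.684)/13.5 = -0.4211.
This image would form 5.684 cm past lens 1, i.e. 1.184 cm beyond lens 2, so it is a virtual object for lens 2: d_o2 = 4.5 - 5.684 = -1.184 cm.
Lens 2: 1/d_i2 = 1/f_2 - 1/d_o2 = 1/28.5 - 1/(-1.184) = 0.87953 cm^-1, so d_i2 = 1.137 cm.
m_2 = -(1.137)/(-1.184) = 0.9601.
The system's lateral magnification is m_1 m_2 = (-0.4211)(0.9601) = -0.4043.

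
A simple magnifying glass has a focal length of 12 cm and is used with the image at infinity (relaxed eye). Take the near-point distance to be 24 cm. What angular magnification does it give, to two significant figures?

M = D/f = 24/12 = 2.000.

2.0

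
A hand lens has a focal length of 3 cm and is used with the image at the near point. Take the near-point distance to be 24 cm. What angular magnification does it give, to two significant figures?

M = 1 + D/f = 1 + 24/3 = 9.000.

9.0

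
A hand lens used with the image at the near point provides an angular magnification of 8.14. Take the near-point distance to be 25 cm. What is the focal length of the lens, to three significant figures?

For the image at the near point, M = 1 + D/f.
f = D/(M - 1) = 25/(8.14 - 1) = 3.501 cm.

3.50 cm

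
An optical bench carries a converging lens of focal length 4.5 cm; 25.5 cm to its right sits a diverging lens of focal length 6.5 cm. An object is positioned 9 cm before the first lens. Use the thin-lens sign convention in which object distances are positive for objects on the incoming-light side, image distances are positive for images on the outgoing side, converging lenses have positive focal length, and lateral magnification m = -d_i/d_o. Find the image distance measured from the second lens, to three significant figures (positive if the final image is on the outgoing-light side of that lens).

First lens: d_i1 = 1/(1/4.5 - 1/9) = 9.000 cm.
Object distance for lens 2: d_o2 = 25.5 - 9.000 = 16.500 cm.
Second lens: d_i2 = 1/(1/(-6.5) - 1/(16.500)) = -4.663 cm.

-4.66 cm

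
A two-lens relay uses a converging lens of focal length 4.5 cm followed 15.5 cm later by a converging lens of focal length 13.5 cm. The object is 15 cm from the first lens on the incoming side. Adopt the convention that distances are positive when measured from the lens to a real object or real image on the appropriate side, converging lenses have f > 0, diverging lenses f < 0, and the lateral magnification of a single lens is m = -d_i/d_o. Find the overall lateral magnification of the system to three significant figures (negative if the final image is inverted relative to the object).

First lens: d_i1 = 1/(1/4.5 - 1/15) = 6.429 cm.
m_1 = -(6.429)/15 = -0.4286.
Object distance for lens 2: d_o2 = 15.5 - 6.429 = 9.071 cm.
Second lens: d_i2 = 1/(1/13.5 - 1/(9.071)) = -27.653 cm.
m_2 = -(-27.653)/(9.071) = 3.0484.
Overall magnification: m = m_1 m_2 = -1.3065.

-1.31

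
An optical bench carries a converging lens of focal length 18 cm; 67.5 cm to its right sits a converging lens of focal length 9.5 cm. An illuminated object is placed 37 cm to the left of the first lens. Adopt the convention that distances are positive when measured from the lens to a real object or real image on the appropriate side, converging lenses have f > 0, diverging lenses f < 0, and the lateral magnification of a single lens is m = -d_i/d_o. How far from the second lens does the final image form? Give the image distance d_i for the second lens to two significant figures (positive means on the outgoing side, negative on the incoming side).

First lens: d_i1 = 1/(1/18 - 1/37) = 35.053 cm.
The intermediate image is 35.053 cm to the right of lens 1, so d_o2 = L - d_i1 = 67.5 - 35.053 = 32.447 cm.
Second lens: d_i2 = 1/(1/9.5 - 1/(32.447)) = 13.433 cm.

13 cm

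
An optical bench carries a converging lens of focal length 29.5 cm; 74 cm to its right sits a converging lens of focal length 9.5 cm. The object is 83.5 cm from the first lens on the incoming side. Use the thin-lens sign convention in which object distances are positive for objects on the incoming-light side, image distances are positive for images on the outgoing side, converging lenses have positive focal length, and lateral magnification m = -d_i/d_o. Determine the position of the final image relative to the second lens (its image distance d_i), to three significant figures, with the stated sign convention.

Lens 1: 1/d_i1 = 1/f_1 - 1/d_o1 = 1/29.5 - 1/83.5 = 0.02192 cm^-1, so d_i1 = 45.616 cm.
The intermediate image is 45.616 cm to the right of lens 1, so d_o2 = L - d_i1 = 74 - 45.616 = 28.384 cm.
Lens 2: 1/d_i2 = 1/f_2 - 1/d_o2 = 1/9.5 - 1/(28.384) = 0.07003 cm^-1, so d_i2 = 14.279 cm.

14.3 cm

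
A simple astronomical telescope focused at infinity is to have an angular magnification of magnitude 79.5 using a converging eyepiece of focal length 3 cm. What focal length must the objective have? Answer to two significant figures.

|M| = f_obj/|f_eye|, so f_obj = |M| x |f_eye| = 79.5 x 3 = 238.500 cm.

240 cm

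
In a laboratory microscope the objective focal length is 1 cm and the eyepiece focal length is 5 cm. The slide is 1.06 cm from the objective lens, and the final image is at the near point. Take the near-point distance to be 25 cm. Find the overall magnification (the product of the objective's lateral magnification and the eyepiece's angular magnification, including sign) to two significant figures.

Objective: 1/d_i = 1/f_obj - 1/d_o = 1/1 - 1/1.06 = 0.05660 cm^-1, so d_i = 17.667 cm.
m_obj = -d_i/d_o = -17.667/1.06 = -16.667.
Eyepiece angular magnification (image at near point): M_eye = 1 + D/f_e = 1 + 25/5 = 6.000.
Overall M = m_obj x M_eye = (-16.667)(6.000) = -100.00.

-100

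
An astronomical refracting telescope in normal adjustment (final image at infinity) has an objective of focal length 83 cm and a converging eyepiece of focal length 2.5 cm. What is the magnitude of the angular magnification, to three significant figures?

33.2

|M| = f_obj/|f_eye| = 83/2.5 = 33.200.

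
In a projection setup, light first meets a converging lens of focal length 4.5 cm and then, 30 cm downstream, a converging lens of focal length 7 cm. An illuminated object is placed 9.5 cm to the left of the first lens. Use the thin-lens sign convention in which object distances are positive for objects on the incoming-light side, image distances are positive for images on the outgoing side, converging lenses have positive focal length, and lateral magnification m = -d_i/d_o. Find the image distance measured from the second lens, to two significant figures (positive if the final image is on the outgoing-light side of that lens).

10 cm

Applying the thin-lens equation to the first lens, 1/4.5 = 1/9.5 + 1/d_i1, which gives d_i1 = 8.550 cm.
Object distance for lens 2: d_o2 = 30 - 8.550 = 21.450 cm.
Applying the thin-lens equation again with f_2 = 7 cm and d_o2 = 21.450 cm gives d_i2 = 10.391 cm.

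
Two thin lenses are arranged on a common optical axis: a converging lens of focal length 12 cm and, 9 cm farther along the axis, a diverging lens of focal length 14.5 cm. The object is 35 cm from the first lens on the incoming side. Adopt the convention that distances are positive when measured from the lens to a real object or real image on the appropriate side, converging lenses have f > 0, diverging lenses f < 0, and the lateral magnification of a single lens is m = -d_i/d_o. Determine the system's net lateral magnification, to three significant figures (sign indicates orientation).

Applying the thin-lens equation to the first lens, 1/12 = 1/35 + 1/d_i1, which gives d_i1 = 18.261 cm.
Its lateral magnification is m_1 = -d_i1/d_o1 = -(18.261)/35 = -0.5217.
Since 18.261 cm > 9 cm, the first image lies past the second lens and serves as a virtual object: d_o2 = L - d_i1 = -9.261 cm.
Applying the thin-lens equation again with f_2 = -14.5 cm and d_o2 = -9.261 cm gives d_i2 = 25.631 cm.
m_2 = -(25.631)/(-9.261) = 2.7676.
Overall magnification: m = m_1 m_2 = -1.4440.

-1.44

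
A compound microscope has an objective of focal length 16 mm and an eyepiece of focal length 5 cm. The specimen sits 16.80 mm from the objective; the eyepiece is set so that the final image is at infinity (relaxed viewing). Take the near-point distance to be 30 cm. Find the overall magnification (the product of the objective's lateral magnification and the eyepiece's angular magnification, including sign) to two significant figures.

-120

Convert to cm: f_obj = 16 mm = 1.6 cm; d_o = 16.80 mm = 1.68 cm.
Objective: 1/d_i = 1/f_obj - 1/d_o = 1/1.6 - 1/1.68 = 0.02976 cm^-1, so d_i = 33.600 cm.
m_obj = -d_i/d_o = -33.600/1.68 = -20.000.
Eyepiece angular magnification (image at infinity): M_eye = D/f_e = 30/5 = 6.000.
Overall M = m_obj x M_eye = (-20.000)(6.000) = -120.00.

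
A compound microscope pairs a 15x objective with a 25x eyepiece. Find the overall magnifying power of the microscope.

375

The overall magnification of a compound microscope is the product of the objective and eyepiece magnifications:
M = M_obj x M_eye = 15 x 25 = 375.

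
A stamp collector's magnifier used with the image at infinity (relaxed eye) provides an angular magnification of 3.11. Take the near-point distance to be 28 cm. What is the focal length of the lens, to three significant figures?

9.00 cm

For the image at infinity, M = D/f.
f = D/M = 28/3.11 = 9.003 cm.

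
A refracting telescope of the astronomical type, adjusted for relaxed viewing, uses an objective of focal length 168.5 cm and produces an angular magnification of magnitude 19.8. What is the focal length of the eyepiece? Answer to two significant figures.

8.5 cm

|M| = f_obj/f_eye, so f_eye = f_obj/|M| = 168.5/19.8 = 8.510 cm.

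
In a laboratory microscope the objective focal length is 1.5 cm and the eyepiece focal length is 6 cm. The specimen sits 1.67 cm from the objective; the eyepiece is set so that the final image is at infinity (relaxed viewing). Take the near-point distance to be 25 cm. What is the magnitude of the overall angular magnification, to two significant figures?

Objective: 1/d_i = 1/f_obj - 1/d_o = 1/1.5 - 1/1.67 = 0.06786 cm^-1, so d_i = 14.735 cm.
m_obj = -d_i/d_o = -14.735/1.67 = -8.824.
Eyepiece angular magnification (image at infinity): M_eye = D/f_e = 25/6 = 4.167.
Overall M = m_obj x M_eye = (-8.824)(4.167) = -36.76.
|M| = 36.76.

37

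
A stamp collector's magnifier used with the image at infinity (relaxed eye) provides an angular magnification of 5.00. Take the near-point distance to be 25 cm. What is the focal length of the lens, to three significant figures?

5.00 cm

For the image at infinity, M = D/f.
f = D/M = 25/5.0 = 5.000 cm.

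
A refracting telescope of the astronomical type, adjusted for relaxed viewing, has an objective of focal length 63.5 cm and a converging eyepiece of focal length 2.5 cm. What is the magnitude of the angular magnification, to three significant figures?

25.4

|M| = f_obj/|f_eye| = 63.5/2.5 = 25.400.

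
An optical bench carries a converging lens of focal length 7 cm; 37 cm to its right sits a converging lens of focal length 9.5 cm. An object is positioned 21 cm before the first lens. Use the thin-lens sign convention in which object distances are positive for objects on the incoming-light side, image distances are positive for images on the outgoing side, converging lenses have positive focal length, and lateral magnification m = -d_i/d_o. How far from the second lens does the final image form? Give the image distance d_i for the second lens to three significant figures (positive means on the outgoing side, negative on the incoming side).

14.8 cm

Lens 1: 1/d_i1 = 1/f_1 - 1/d_o1 = 1/7 - 1/21 = 0.09524 cm^-1, so d_i1 = 10.500 cm.
That image sits 26.500 cm in front of the second lens, so d_o2 = 26.500 cm.
Lens 2: 1/d_i2 = 1/f_2 - 1/d_o2 = 1/9.5 - 1/(26.500) = 0.06753 cm^-1, so d_i2 = 14.809 cm.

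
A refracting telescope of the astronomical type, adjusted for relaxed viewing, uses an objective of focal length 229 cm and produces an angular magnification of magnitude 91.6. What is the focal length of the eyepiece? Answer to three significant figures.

|M| = f_obj/f_eye, so f_eye = f_obj/|M| = 229/91.6 = 2.500 cm.

2.50 cm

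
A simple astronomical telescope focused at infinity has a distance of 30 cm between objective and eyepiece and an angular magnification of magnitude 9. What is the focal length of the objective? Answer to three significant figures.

In normal adjustment the tube length equals f_obj + f_eye and |M| = f_obj/f_eye.
So f_obj = 9 f_eye and 9 f_eye + f_eye = 30 cm, giving f_eye = 30/10 = 3.000 cm and f_obj = 27.000 cm.

27.0 cm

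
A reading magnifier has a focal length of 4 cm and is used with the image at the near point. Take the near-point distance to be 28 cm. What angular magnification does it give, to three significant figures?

M = 1 + D/f = 1 + 28/4 = 8.000.

8.00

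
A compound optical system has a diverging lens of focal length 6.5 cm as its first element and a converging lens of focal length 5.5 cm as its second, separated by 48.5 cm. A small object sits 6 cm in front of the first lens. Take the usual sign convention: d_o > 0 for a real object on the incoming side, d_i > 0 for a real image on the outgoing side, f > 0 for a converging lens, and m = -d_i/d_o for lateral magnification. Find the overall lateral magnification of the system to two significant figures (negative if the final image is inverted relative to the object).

Applying the thin-lens equation to the first lens, 1/(-6.5) = 1/6 + 1/d_i1, which gives d_i1 = -3.120 cm.
Its lateral magnification is m_1 = -d_i1/d_o1 = -(-3.120)/6 = 0.5200.
The intermediate image is virtual, 3.120 cm to the left of lens 1, so d_o2 = L - d_i1 = 48.5 - (-3.120) = 51.620 cm.
Applying the thin-lens equation again with f_2 = 5.5 cm and d_o2 = 51.620 cm gives d_i2 = 6.156 cm.
m_2 = -(6.156)/(51.620) = -0.1193.
The system's lateral magnification is m_1 m_2 = (0.5200)(-0.1193) = -0.0620.

-0.062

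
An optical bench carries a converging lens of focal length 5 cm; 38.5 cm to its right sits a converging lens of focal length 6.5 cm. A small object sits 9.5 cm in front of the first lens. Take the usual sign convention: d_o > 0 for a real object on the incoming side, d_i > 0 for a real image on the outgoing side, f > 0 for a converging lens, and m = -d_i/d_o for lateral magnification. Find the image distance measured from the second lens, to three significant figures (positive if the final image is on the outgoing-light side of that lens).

Applying the thin-lens equation to the first lens, 1/5 = 1/9.5 + 1/d_i1, which gives d_i1 = 10.556 cm.
That image sits 27.944 cm in front of the second lens, so d_o2 = 27.944 cm.
Applying the thin-lens equation again with f_2 = 6.5 cm and d_o2 = 27.944 cm gives d_i2 = 8.470 cm.

8.47 cm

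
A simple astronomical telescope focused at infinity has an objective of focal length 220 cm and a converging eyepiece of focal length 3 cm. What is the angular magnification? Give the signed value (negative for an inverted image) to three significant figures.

-73.3

M = -f_obj/f_eye = -220/(3) = -73.333.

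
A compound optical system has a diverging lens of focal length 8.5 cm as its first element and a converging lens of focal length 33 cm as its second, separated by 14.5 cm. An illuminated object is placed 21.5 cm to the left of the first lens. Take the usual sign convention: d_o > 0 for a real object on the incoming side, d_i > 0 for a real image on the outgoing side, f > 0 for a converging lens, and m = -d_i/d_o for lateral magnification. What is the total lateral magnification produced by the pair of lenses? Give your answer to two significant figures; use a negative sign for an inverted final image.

0.75

Applying the thin-lens equation to the first lens, 1/(-8.5) = 1/21.5 + 1/d_i1, which gives d_i1 = -6.092 cm.
Its lateral magnification is m_1 = -d_i1/d_o1 = -(-6.092)/21.5 = 0.2833.
The intermediate image is virtual, 6.092 cm to the left of lens 1, so d_o2 = L - d_i1 = 14.5 - (-6.092) = 20.592 cm.
Applying the thin-lens equation again with f_2 = 33 cm and d_o2 = 20.592 cm gives d_i2 = -54.764 cm.
m_2 = -(-54.764)/(20.592) = 2.6595.
Overall magnification: m = m_1 m_2 = 0.7535.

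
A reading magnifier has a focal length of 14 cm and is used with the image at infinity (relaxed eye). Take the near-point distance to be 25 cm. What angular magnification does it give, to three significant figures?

1.79

M = D/f = 25/14 = 1.786.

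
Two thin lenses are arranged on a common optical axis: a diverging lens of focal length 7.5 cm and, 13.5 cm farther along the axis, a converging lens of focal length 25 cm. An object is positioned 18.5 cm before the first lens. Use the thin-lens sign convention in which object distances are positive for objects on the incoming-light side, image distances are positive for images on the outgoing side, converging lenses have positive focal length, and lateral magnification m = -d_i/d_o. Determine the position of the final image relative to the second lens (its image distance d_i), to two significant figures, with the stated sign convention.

-76 cm

Applying the thin-lens equation to the first lens, 1/(-7.5) = 1/18.5 + 1/d_i1, which gives d_i1 = -5.337 cm.
The intermediate image is virtual, 5.337 cm to the left of lens 1, so d_o2 = L - d_i1 = 13.5 - (-5.337) = 18.837 cm.
Applying the thin-lens equation again with f_2 = 25 cm and d_o2 = 18.837 cm gives d_i2 = -76.404 cm.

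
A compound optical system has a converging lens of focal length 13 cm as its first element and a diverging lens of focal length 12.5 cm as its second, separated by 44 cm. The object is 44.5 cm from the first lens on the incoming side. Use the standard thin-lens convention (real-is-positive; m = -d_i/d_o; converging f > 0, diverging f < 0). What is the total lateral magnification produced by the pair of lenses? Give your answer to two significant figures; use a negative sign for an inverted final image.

-0.14

Applying the thin-lens equation to the first lens, 1/13 = 1/44.5 + 1/d_i1, which gives d_i1 = 18.365 cm.
Its lateral magnification is m_1 = -d_i1/d_o1 = -(18.365)/44.5 = -0.4127.
That image sits 25.635 cm in front of the second lens, so d_o2 = 25.635 cm.
Applying the thin-lens equation again with f_2 = -12.5 cm and d_o2 = 25.635 cm gives d_i2 = -8.403 cm.
m_2 = -(-8.403)/(25.635) = 0.3278.
Total m = m_1 x m_2 = (-0.4127)(0.3278) = -0.1353.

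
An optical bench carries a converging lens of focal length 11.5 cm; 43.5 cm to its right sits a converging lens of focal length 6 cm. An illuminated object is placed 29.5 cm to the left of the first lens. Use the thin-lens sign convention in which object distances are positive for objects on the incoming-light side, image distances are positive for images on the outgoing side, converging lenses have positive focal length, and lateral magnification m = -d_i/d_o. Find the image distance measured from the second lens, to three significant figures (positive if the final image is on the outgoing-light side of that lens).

7.93 cm

Lens 1: 1/d_i1 = 1/f_1 - 1/d_o1 = 1/11.5 - 1/29.5 = 0.05306 cm^-1, so d_i1 = 18.847 cm.
The intermediate image is 18.847 cm to the right of lens 1, so d_o2 = L - d_i1 = 43.5 - 18.847 = 24.653 cm.
Lens 2: 1/d_i2 = 1/f_2 - 1/d_o2 = 1/6 - 1/(24.653) = 0.12610 cm^-1, so d_i2 = 7.930 cm.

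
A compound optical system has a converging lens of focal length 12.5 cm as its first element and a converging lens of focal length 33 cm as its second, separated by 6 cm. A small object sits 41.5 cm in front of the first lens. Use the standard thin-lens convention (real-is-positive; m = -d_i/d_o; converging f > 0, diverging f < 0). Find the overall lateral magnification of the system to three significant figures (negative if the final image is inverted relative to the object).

First lens: d_i1 = 1/(1/12.5 - 1/41.5) = 17.888 cm.
m_1 = -(17.888)/41.5 = -0.4310.
This image would form 17.888 cm past lens 1, i.e. 11.888 cm beyond lens 2, so it is a virtual object for lens 2: d_o2 = 6 - 17.888 = -11.888 cm.
Second lens: d_i2 = 1/(1/33 - 1/(-11.888)) = 8.740 cm.
m_2 = -(8.740)/(-11.888) = 0.7352.
Total m = m_1 x m_2 = (-0.4310)(0.7352) = -0.3169.

-0.317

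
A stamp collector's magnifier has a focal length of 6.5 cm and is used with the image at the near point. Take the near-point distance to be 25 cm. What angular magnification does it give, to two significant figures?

M = 1 + D/f = 1 + 25/6.5 = 4.846.

4.8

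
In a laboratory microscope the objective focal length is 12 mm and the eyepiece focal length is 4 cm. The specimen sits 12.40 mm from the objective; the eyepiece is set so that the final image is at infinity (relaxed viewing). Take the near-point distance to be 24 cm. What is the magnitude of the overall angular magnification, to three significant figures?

180

Convert to cm: f_obj = 12 mm = 1.2 cm; d_o = 12.40 mm = 1.24 cm.
Objective: 1/d_i = 1/f_obj - 1/d_o = 1/1.2 - 1/1.24 = 0.02688 cm^-1, so d_i = 37.200 cm.
m_obj = -d_i/d_o = -37.200/1.24 = -30.000.
Eyepiece angular magnification (image at infinity): M_eye = D/f_e = 24/4 = 6.000.
Overall M = m_obj x M_eye = (-30.000)(6.000) = -180.00.
|M| = 180.00.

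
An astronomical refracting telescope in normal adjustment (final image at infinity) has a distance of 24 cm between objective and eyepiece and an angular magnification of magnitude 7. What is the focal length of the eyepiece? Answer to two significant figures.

In normal adjustment the tube length equals f_obj + f_eye and |M| = f_obj/f_eye.
So f_obj = 7 f_eye and 7 f_eye + f_eye = 24 cm, giving f_eye = 24/8 = 3.000 cm and f_obj = 21.000 cm.

3.0 cm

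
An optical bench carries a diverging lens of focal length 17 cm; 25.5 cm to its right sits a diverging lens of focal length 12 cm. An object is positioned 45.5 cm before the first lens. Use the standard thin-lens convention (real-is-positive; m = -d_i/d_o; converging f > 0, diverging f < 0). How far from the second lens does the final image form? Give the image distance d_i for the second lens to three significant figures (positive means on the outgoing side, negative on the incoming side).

Lens 1: 1/d_i1 = 1/f_1 - 1/d_o1 = 1/(-17) - 1/45.5 = -0.08080 cm^-1, so d_i1 = -12.376 cm.
The intermediate image is virtual, 12.376 cm to the left of lens 1, so d_o2 = L - d_i1 = 25.5 - (-12.376) = 37.876 cm.
Lens 2: 1/d_i2 = 1/f_2 - 1/d_o2 = 1/(-12) - 1/(37.876) = -0.10974 cm^-1, so d_i2 = -9.113 cm.

-9.11 cm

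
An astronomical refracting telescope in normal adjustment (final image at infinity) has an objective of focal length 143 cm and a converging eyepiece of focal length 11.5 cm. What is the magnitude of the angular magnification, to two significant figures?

|M| = f_obj/|f_eye| = 143/11.5 = 12.435.

12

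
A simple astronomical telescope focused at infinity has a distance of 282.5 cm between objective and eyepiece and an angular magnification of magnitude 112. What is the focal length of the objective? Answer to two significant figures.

280 cm

In normal adjustment the tube length equals f_obj + f_eye and |M| = f_obj/f_eye.
So f_obj = 112 f_eye and 112 f_eye + f_eye = 282.5 cm, giving f_eye = 282.5/113 = 2.500 cm and f_obj = 280.000 cm.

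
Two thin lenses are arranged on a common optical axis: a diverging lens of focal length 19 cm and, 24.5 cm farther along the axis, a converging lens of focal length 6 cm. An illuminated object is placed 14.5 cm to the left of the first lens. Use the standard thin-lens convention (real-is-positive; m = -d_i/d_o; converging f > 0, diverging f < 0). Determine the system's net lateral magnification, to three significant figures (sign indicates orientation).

Lens 1: 1/d_i1 = 1/f_1 - 1/d_o1 = 1/(-19) - 1/14.5 = -0.12160 cm^-1, so d_i1 = -8.224 cm.
m_1 = -(-8.224)/14.5 = 0.5672.
With d_i1 < 0 the first image is virtual and lies on the object side; the object distance for lens 2 is d_o2 = 24.5 - (-8.224) = 32.724 cm.
Lens 2: 1/d_i2 = 1/f_2 - 1/d_o2 = 1/6 - 1/(32.724) = 0.13611 cm^-1, so d_i2 = 7.347 cm.
m_2 = -(7.347)/(32.724) = -0.2245.
Overall magnification: m = m_1 m_2 = -0.1273.

-0.127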